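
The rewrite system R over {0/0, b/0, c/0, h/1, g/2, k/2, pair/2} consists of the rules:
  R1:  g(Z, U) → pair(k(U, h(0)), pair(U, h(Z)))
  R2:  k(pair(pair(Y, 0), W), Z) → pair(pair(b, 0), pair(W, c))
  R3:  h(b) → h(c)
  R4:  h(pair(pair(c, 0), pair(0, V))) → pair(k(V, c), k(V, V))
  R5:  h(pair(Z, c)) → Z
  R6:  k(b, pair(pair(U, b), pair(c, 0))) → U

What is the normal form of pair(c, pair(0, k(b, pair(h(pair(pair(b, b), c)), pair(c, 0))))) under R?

pair(c, pair(0, b))

1. pair(c, pair(0, k(b, pair(h(pair(pair(b, b), c)), pair(c, 0)))))  →  pair(c, pair(0, k(b, pair(pair(b, b), pair(c, 0)))))   [R5 at 2.2.2.1]
2. pair(c, pair(0, k(b, pair(pair(b, b), pair(c, 0)))))  →  pair(c, pair(0, b))   [R6 at 2.2]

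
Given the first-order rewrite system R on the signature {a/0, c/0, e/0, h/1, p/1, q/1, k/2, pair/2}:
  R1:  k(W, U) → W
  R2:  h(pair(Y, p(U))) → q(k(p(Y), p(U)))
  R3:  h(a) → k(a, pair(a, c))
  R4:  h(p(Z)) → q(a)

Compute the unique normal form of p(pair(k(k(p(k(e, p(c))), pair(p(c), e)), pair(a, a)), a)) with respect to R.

1. p(pair(k(k(p(k(e, p(c))), pair(p(c), e)), pair(a, a)), a))  →  p(pair(k(p(k(e, p(c))), pair(p(c), e)), a))   [R1 at 1.1]
2. p(pair(k(p(k(e, p(c))), pair(p(c), e)), a))  →  p(pair(p(k(e, p(c))), a))   [R1 at 1.1]
3. p(pair(p(k(e, p(c))), a))  →  p(pair(p(e), a))   [R1 at 1.1.1]

p(pair(p(e), a))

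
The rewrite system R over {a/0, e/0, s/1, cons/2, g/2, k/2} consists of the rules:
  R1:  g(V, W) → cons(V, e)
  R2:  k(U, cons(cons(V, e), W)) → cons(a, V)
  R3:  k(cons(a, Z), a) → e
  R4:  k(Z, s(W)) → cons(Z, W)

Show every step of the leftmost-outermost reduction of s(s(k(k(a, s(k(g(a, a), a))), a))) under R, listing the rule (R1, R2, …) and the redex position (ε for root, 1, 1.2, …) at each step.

1. s(s(k(k(a, s(k(g(a, a), a))), a)))  →  s(s(k(cons(a, k(g(a, a), a)), a)))   [R4 at 1.1.1]
2. s(s(k(cons(a, k(g(a, a), a)), a)))  →  s(s(e))   [R3 at 1.1]

s(s(e))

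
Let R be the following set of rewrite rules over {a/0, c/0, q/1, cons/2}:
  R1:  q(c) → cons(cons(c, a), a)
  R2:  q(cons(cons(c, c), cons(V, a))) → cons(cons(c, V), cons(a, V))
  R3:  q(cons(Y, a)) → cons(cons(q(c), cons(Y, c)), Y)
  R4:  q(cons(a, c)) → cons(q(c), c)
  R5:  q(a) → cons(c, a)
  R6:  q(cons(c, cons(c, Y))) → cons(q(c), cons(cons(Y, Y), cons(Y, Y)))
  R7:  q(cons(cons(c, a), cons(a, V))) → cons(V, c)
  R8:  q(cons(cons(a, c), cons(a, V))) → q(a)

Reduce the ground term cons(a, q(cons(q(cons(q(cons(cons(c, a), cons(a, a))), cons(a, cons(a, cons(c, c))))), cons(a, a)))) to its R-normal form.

1. cons(a, q(cons(q(cons(q(cons(cons(c, a), cons(a, a))), cons(a, cons(a, cons(c, c))))), cons(a, a))))  →  cons(a, q(cons(q(cons(cons(a, c), cons(a, cons(a, cons(c, c))))), cons(a, a))))   [R7 at 2.1.1.1.1]
2. cons(a, q(cons(q(cons(cons(a, c), cons(a, cons(a, cons(c, c))))), cons(a, a))))  →  cons(a, q(cons(q(a), cons(a, a))))   [R8 at 2.1.1]
3. cons(a, q(cons(q(a), cons(a, a))))  →  cons(a, q(cons(cons(c, a), cons(a, a))))   [R5 at 2.1.1]
4. cons(a, q(cons(cons(c, a), cons(a, a))))  →  cons(a, cons(a, c))   [R7 at 2]

cons(a, cons(a, c))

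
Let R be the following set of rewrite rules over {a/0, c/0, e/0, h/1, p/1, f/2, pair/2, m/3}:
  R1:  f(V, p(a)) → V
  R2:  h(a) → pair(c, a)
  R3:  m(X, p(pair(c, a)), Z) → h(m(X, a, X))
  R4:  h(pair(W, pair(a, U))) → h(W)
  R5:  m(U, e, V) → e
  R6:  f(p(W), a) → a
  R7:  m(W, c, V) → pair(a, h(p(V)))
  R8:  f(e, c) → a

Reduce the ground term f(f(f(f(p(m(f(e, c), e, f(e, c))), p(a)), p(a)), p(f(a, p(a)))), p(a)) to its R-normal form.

p(e)

1. f(f(f(f(p(m(f(e, c), e, f(e, c))), p(a)), p(a)), p(f(a, p(a)))), p(a))  →  f(f(f(p(m(f(e, c), e, f(e, c))), p(a)), p(a)), p(f(a, p(a))))   [R1 at ε]
2. f(f(f(p(m(f(e, c), e, f(e, c))), p(a)), p(a)), p(f(a, p(a))))  →  f(f(p(m(f(e, c), e, f(e, c))), p(a)), p(f(a, p(a))))   [R1 at 1]
3. f(f(p(m(f(e, c), e, f(e, c))), p(a)), p(f(a, p(a))))  →  f(p(m(f(e, c), e, f(e, c))), p(f(a, p(a))))   [R1 at 1]
4. f(p(m(f(e, c), e, f(e, c))), p(f(a, p(a))))  →  f(p(e), p(f(a, p(a))))   [R5 at 1.1]
5. f(p(e), p(f(a, p(a))))  →  f(p(e), p(a))   [R1 at 2.1]
6. f(p(e), p(a))  →  p(e)   [R1 at ε]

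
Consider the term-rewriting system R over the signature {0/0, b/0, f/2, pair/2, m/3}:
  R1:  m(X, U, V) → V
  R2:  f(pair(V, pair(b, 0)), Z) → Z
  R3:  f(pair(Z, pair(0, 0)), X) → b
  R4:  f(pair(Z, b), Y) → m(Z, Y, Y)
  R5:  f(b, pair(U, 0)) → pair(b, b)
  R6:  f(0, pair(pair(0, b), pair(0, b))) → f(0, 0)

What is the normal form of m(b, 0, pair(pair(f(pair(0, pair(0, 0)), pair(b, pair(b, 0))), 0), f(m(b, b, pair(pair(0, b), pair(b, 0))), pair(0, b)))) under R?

pair(pair(b, 0), pair(0, b))

1. m(b, 0, pair(pair(f(pair(0, pair(0, 0)), pair(b, pair(b, 0))), 0), f(m(b, b, pair(pair(0, b), pair(b, 0))), pair(0, b))))  →  pair(pair(f(pair(0, pair(0, 0)), pair(b, pair(b, 0))), 0), f(m(b, b, pair(pair(0, b), pair(b, 0))), pair(0, b)))   [R1 at ε]
2. pair(pair(f(pair(0, pair(0, 0)), pair(b, pair(b, 0))), 0), f(m(b, b, pair(pair(0, b), pair(b, 0))), pair(0, b)))  →  pair(pair(b, 0), f(m(b, b, pair(pair(0, b), pair(b, 0))), pair(0, b)))   [R3 at 1.1]
3. pair(pair(b, 0), f(m(b, b, pair(pair(0, b), pair(b, 0))), pair(0, b)))  →  pair(pair(b, 0), f(pair(pair(0, b), pair(b, 0)), pair(0, b)))   [R1 at 2.1]
4. pair(pair(b, 0), f(pair(pair(0, b), pair(b, 0)), pair(0, b)))  →  pair(pair(b, 0), pair(0, b))   [R2 at 2]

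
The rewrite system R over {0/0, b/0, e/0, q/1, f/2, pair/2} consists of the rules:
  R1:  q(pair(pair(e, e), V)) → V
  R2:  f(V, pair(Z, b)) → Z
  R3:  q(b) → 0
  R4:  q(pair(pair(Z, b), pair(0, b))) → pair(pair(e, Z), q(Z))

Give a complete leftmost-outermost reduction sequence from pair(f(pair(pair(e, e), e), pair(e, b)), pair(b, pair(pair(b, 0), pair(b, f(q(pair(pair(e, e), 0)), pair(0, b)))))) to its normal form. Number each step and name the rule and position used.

pair(e, pair(b, pair(pair(b, 0), pair(b, 0))))

1. pair(f(pair(pair(e, e), e), pair(e, b)), pair(b, pair(pair(b, 0), pair(b, f(q(pair(pair(e, e), 0)), pair(0, b))))))  →  pair(e, pair(b, pair(pair(b, 0), pair(b, f(q(pair(pair(e, e), 0)), pair(0, b))))))   [R2 at 1]
2. pair(e, pair(b, pair(pair(b, 0), pair(b, f(q(pair(pair(e, e), 0)), pair(0, b))))))  →  pair(e, pair(b, pair(pair(b, 0), pair(b, 0))))   [R2 at 2.2.2.2]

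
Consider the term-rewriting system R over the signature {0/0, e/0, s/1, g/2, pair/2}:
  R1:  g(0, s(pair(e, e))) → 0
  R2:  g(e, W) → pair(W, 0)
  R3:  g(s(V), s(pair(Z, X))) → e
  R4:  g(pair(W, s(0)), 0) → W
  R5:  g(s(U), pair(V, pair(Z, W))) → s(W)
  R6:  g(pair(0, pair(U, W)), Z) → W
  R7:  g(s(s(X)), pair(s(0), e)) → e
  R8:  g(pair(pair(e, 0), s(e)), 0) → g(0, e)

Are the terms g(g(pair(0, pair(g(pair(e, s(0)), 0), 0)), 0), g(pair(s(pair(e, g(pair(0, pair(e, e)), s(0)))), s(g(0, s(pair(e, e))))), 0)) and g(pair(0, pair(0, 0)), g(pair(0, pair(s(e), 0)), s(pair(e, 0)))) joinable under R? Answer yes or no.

yes — NF(t₁) = 0, NF(t₂) = 0

Reduce t₁ = g(g(pair(0, pair(g(pair(e, s(0)), 0), 0)), 0), g(pair(s(pair(e, g(pair(0, pair(e, e)), s(0)))), s(g(0, s(pair(e, e))))), 0)):
1. g(g(pair(0, pair(g(pair(e, s(0)), 0), 0)), 0), g(pair(s(pair(e, g(pair(0, pair(e, e)), s(0)))), s(g(0, s(pair(e, e))))), 0))  →  g(0, g(pair(s(pair(e, g(pair(0, pair(e, e)), s(0)))), s(g(0, s(pair(e, e))))), 0))   [R6 at 1]
2. g(0, g(pair(s(pair(e, g(pair(0, pair(e, e)), s(0)))), s(g(0, s(pair(e, e))))), 0))  →  g(0, g(pair(s(pair(e, e)), s(g(0, s(pair(e, e))))), 0))   [R6 at 2.1.1.1.2]
3. g(0, g(pair(s(pair(e, e)), s(g(0, s(pair(e, e))))), 0))  →  g(0, g(pair(s(pair(e, e)), s(0)), 0))   [R1 at 2.1.2.1]
4. g(0, g(pair(s(pair(e, e)), s(0)), 0))  →  g(0, s(pair(e, e)))   [R4 at 2]
5. g(0, s(pair(e, e)))  →  0   [R1 at ε]

Reduce t₂ = g(pair(0, pair(0, 0)), g(pair(0, pair(s(e), 0)), s(pair(e, 0)))):
1. g(pair(0, pair(0, 0)), g(pair(0, pair(s(e), 0)), s(pair(e, 0))))  →  0   [R6 at ε]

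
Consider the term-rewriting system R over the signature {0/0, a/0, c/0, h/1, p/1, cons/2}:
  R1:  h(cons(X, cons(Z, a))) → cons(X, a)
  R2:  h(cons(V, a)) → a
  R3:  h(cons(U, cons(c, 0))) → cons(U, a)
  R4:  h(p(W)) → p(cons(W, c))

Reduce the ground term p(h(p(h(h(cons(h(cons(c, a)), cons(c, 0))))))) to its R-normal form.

1. p(h(p(h(h(cons(h(cons(c, a)), cons(c, 0)))))))  →  p(p(cons(h(h(cons(h(cons(c, a)), cons(c, 0)))), c)))   [R4 at 1]
2. p(p(cons(h(h(cons(h(cons(c, a)), cons(c, 0)))), c)))  →  p(p(cons(h(cons(h(cons(c, a)), a)), c)))   [R3 at 1.1.1.1]
3. p(p(cons(h(cons(h(cons(c, a)), a)), c)))  →  p(p(cons(a, c)))   [R2 at 1.1.1]

p(p(cons(a, c)))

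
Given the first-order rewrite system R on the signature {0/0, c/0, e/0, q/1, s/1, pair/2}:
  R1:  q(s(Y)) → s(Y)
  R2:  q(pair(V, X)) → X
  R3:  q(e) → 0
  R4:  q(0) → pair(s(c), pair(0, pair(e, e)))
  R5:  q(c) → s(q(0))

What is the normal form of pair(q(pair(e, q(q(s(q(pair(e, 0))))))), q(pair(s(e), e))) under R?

pair(s(0), e)

1. pair(q(pair(e, q(q(s(q(pair(e, 0))))))), q(pair(s(e), e)))  →  pair(q(q(s(q(pair(e, 0))))), q(pair(s(e), e)))   [R2 at 1]
2. pair(q(q(s(q(pair(e, 0))))), q(pair(s(e), e)))  →  pair(q(s(q(pair(e, 0)))), q(pair(s(e), e)))   [R1 at 1.1]
3. pair(q(s(q(pair(e, 0)))), q(pair(s(e), e)))  →  pair(s(q(pair(e, 0))), q(pair(s(e), e)))   [R1 at 1]
4. pair(s(q(pair(e, 0))), q(pair(s(e), e)))  →  pair(s(0), q(pair(s(e), e)))   [R2 at 1.1]
5. pair(s(0), q(pair(s(e), e)))  →  pair(s(0), e)   [R2 at 2]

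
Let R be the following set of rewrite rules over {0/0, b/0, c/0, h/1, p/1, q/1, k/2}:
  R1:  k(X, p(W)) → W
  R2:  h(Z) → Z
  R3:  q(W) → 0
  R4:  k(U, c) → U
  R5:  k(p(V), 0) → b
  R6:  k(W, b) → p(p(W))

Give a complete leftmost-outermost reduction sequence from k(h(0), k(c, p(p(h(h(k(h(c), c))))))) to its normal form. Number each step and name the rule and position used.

c

1. k(h(0), k(c, p(p(h(h(k(h(c), c)))))))  →  k(0, k(c, p(p(h(h(k(h(c), c)))))))   [R2 at 1]
2. k(0, k(c, p(p(h(h(k(h(c), c)))))))  →  k(0, p(h(h(k(h(c), c)))))   [R1 at 2]
3. k(0, p(h(h(k(h(c), c)))))  →  h(h(k(h(c), c)))   [R1 at ε]
4. h(h(k(h(c), c)))  →  h(k(h(c), c))   [R2 at ε]
5. h(k(h(c), c))  →  k(h(c), c)   [R2 at ε]
6. k(h(c), c)  →  h(c)   [R4 at ε]
7. h(c)  →  c   [R2 at ε]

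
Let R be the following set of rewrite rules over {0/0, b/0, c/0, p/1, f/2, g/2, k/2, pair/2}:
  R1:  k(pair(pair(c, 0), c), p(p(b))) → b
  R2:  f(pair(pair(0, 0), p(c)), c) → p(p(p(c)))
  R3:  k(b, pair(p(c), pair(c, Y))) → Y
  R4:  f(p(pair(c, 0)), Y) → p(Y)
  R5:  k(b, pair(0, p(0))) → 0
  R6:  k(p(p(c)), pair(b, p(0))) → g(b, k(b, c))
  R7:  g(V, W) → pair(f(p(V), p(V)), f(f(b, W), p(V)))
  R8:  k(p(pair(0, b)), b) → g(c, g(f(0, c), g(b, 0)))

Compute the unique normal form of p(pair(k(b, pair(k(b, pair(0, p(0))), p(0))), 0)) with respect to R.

1. p(pair(k(b, pair(k(b, pair(0, p(0))), p(0))), 0))  →  p(pair(k(b, pair(0, p(0))), 0))   [R5 at 1.1.2.1]
2. p(pair(k(b, pair(0, p(0))), 0))  →  p(pair(0, 0))   [R5 at 1.1]

p(pair(0, 0))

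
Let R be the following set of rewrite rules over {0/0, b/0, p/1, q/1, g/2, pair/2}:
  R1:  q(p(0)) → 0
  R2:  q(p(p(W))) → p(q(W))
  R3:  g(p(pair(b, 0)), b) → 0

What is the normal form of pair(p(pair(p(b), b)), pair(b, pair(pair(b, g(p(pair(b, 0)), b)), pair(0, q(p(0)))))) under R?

pair(p(pair(p(b), b)), pair(b, pair(pair(b, 0), pair(0, 0))))

1. pair(p(pair(p(b), b)), pair(b, pair(pair(b, g(p(pair(b, 0)), b)), pair(0, q(p(0))))))  →  pair(p(pair(p(b), b)), pair(b, pair(pair(b, 0), pair(0, q(p(0))))))   [R3 at 2.2.1.2]
2. pair(p(pair(p(b), b)), pair(b, pair(pair(b, 0), pair(0, q(p(0))))))  →  pair(p(pair(p(b), b)), pair(b, pair(pair(b, 0), pair(0, 0))))   [R1 at 2.2.2.2]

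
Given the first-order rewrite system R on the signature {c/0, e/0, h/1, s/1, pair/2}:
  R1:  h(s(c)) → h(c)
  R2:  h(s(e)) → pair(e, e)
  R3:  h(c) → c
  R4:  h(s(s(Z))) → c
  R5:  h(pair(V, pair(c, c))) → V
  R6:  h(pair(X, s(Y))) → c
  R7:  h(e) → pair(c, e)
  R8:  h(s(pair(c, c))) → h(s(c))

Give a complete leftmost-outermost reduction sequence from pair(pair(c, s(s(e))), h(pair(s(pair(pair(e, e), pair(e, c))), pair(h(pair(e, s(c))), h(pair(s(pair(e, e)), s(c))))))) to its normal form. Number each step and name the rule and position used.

pair(pair(c, s(s(e))), s(pair(pair(e, e), pair(e, c))))

1. pair(pair(c, s(s(e))), h(pair(s(pair(pair(e, e), pair(e, c))), pair(h(pair(e, s(c))), h(pair(s(pair(e, e)), s(c)))))))  →  pair(pair(c, s(s(e))), h(pair(s(pair(pair(e, e), pair(e, c))), pair(c, h(pair(s(pair(e, e)), s(c)))))))   [R6 at 2.1.2.1]
2. pair(pair(c, s(s(e))), h(pair(s(pair(pair(e, e), pair(e, c))), pair(c, h(pair(s(pair(e, e)), s(c)))))))  →  pair(pair(c, s(s(e))), h(pair(s(pair(pair(e, e), pair(e, c))), pair(c, c))))   [R6 at 2.1.2.2]
3. pair(pair(c, s(s(e))), h(pair(s(pair(pair(e, e), pair(e, c))), pair(c, c))))  →  pair(pair(c, s(s(e))), s(pair(pair(e, e), pair(e, c))))   [R5 at 2]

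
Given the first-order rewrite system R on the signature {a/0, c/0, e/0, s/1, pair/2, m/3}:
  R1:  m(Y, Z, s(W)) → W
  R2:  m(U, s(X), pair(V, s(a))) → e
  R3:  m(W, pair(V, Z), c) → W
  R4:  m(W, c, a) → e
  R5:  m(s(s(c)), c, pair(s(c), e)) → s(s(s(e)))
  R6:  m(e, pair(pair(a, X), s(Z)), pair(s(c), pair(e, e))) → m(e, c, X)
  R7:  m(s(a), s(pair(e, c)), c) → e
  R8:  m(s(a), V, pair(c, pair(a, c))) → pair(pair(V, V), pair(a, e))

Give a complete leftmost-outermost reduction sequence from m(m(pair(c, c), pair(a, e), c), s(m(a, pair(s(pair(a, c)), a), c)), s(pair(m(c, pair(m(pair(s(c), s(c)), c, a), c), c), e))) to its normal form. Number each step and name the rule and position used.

1. m(m(pair(c, c), pair(a, e), c), s(m(a, pair(s(pair(a, c)), a), c)), s(pair(m(c, pair(m(pair(s(c), s(c)), c, a), c), c), e)))  →  pair(m(c, pair(m(pair(s(c), s(c)), c, a), c), c), e)   [R1 at ε]
2. pair(m(c, pair(m(pair(s(c), s(c)), c, a), c), c), e)  →  pair(c, e)   [R3 at 1]

pair(c, e)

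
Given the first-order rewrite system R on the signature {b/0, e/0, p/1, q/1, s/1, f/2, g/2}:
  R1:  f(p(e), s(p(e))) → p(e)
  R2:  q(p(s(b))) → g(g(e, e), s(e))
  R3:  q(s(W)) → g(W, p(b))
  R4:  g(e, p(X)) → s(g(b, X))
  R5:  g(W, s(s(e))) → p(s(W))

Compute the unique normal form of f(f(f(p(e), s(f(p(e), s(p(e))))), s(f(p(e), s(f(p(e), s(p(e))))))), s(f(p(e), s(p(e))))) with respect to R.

1. f(f(f(p(e), s(f(p(e), s(p(e))))), s(f(p(e), s(f(p(e), s(p(e))))))), s(f(p(e), s(p(e)))))  →  f(f(f(p(e), s(p(e))), s(f(p(e), s(f(p(e), s(p(e))))))), s(f(p(e), s(p(e)))))   [R1 at 1.1.2.1]
2. f(f(f(p(e), s(p(e))), s(f(p(e), s(f(p(e), s(p(e))))))), s(f(p(e), s(p(e)))))  →  f(f(p(e), s(f(p(e), s(f(p(e), s(p(e))))))), s(f(p(e), s(p(e)))))   [R1 at 1.1]
3. f(f(p(e), s(f(p(e), s(f(p(e), s(p(e))))))), s(f(p(e), s(p(e)))))  →  f(f(p(e), s(f(p(e), s(p(e))))), s(f(p(e), s(p(e)))))   [R1 at 1.2.1.2.1]
4. f(f(p(e), s(f(p(e), s(p(e))))), s(f(p(e), s(p(e)))))  →  f(f(p(e), s(p(e))), s(f(p(e), s(p(e)))))   [R1 at 1.2.1]
5. f(f(p(e), s(p(e))), s(f(p(e), s(p(e)))))  →  f(p(e), s(f(p(e), s(p(e)))))   [R1 at 1]
6. f(p(e), s(f(p(e), s(p(e)))))  →  f(p(e), s(p(e)))   [R1 at 2.1]
7. f(p(e), s(p(e)))  →  p(e)   [R1 at ε]

p(e)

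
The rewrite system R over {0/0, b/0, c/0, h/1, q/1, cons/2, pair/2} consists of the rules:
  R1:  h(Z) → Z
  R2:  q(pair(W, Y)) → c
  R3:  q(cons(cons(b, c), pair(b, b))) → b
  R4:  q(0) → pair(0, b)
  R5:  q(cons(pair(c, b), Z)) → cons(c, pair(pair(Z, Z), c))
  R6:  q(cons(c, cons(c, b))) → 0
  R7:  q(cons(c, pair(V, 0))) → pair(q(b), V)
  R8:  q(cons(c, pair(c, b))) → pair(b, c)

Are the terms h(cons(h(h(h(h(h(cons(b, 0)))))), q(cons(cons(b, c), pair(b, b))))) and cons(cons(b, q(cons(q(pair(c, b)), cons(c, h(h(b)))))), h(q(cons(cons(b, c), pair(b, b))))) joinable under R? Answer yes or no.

yes — NF(t₁) = cons(cons(b, 0), b), NF(t₂) = cons(cons(b, 0), b)

Reduce t₁ = h(cons(h(h(h(h(h(cons(b, 0)))))), q(cons(cons(b, c), pair(b, b))))):
1. h(cons(h(h(h(h(h(cons(b, 0)))))), q(cons(cons(b, c), pair(b, b)))))  →  cons(h(h(h(h(h(cons(b, 0)))))), q(cons(cons(b, c), pair(b, b))))   [R1 at ε]
2. cons(h(h(h(h(h(cons(b, 0)))))), q(cons(cons(b, c), pair(b, b))))  →  cons(h(h(h(h(cons(b, 0))))), q(cons(cons(b, c), pair(b, b))))   [R1 at 1]
3. cons(h(h(h(h(cons(b, 0))))), q(cons(cons(b, c), pair(b, b))))  →  cons(h(h(h(cons(b, 0)))), q(cons(cons(b, c), pair(b, b))))   [R1 at 1]
4. cons(h(h(h(cons(b, 0)))), q(cons(cons(b, c), pair(b, b))))  →  cons(h(h(cons(b, 0))), q(cons(cons(b, c), pair(b, b))))   [R1 at 1]
5. cons(h(h(cons(b, 0))), q(cons(cons(b, c), pair(b, b))))  →  cons(h(cons(b, 0)), q(cons(cons(b, c), pair(b, b))))   [R1 at 1]
6. cons(h(cons(b, 0)), q(cons(cons(b, c), pair(b, b))))  →  cons(cons(b, 0), q(cons(cons(b, c), pair(b, b))))   [R1 at 1]
7. cons(cons(b, 0), q(cons(cons(b, c), pair(b, b))))  →  cons(cons(b, 0), b)   [R3 at 2]

Reduce t₂ = cons(cons(b, q(cons(q(pair(c, b)), cons(c, h(h(b)))))), h(q(cons(cons(b, c), pair(b, b))))):
1. cons(cons(b, q(cons(q(pair(c, b)), cons(c, h(h(b)))))), h(q(cons(cons(b, c), pair(b, b)))))  →  cons(cons(b, q(cons(c, cons(c, h(h(b)))))), h(q(cons(cons(b, c), pair(b, b)))))   [R2 at 1.2.1.1]
2. cons(cons(b, q(cons(c, cons(c, h(h(b)))))), h(q(cons(cons(b, c), pair(b, b)))))  →  cons(cons(b, q(cons(c, cons(c, h(b))))), h(q(cons(cons(b, c), pair(b, b)))))   [R1 at 1.2.1.2.2]
3. cons(cons(b, q(cons(c, cons(c, h(b))))), h(q(cons(cons(b, c), pair(b, b)))))  →  cons(cons(b, q(cons(c, cons(c, b)))), h(q(cons(cons(b, c), pair(b, b)))))   [R1 at 1.2.1.2.2]
4. cons(cons(b, q(cons(c, cons(c, b)))), h(q(cons(cons(b, c), pair(b, b)))))  →  cons(cons(b, 0), h(q(cons(cons(b, c), pair(b, b)))))   [R6 at 1.2]
5. cons(cons(b, 0), h(q(cons(cons(b, c), pair(b, b)))))  →  cons(cons(b, 0), q(cons(cons(b, c), pair(b, b))))   [R1 at 2]
6. cons(cons(b, 0), q(cons(cons(b, c), pair(b, b))))  →  cons(cons(b, 0), b)   [R3 at 2]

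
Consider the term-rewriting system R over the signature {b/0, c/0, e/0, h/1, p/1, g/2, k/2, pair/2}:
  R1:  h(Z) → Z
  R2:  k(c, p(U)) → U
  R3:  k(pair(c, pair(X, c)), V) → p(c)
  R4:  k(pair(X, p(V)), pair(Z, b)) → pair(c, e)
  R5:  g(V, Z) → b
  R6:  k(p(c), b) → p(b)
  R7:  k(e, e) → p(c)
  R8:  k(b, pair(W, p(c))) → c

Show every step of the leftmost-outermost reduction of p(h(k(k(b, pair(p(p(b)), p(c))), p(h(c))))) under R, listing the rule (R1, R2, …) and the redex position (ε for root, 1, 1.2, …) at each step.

p(c)

1. p(h(k(k(b, pair(p(p(b)), p(c))), p(h(c)))))  →  p(k(k(b, pair(p(p(b)), p(c))), p(h(c))))   [R1 at 1]
2. p(k(k(b, pair(p(p(b)), p(c))), p(h(c))))  →  p(k(c, p(h(c))))   [R8 at 1.1]
3. p(k(c, p(h(c))))  →  p(h(c))   [R2 at 1]
4. p(h(c))  →  p(c)   [R1 at 1]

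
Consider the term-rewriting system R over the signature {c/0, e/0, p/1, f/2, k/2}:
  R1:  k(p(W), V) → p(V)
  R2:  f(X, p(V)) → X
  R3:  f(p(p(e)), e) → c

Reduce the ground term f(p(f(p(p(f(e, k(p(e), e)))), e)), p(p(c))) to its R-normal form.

1. f(p(f(p(p(f(e, k(p(e), e)))), e)), p(p(c)))  →  p(f(p(p(f(e, k(p(e), e)))), e))   [R2 at ε]
2. p(f(p(p(f(e, k(p(e), e)))), e))  →  p(f(p(p(f(e, p(e)))), e))   [R1 at 1.1.1.1.2]
3. p(f(p(p(f(e, p(e)))), e))  →  p(f(p(p(e)), e))   [R2 at 1.1.1.1]
4. p(f(p(p(e)), e))  →  p(c)   [R3 at 1]

p(c)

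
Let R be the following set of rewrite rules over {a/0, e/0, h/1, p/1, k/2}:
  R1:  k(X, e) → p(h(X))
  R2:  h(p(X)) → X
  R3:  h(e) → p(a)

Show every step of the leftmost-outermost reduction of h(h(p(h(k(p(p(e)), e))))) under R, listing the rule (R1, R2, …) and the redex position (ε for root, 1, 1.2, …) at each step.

e

1. h(h(p(h(k(p(p(e)), e)))))  →  h(h(k(p(p(e)), e)))   [R2 at 1]
2. h(h(k(p(p(e)), e)))  →  h(h(p(h(p(p(e))))))   [R1 at 1.1]
3. h(h(p(h(p(p(e))))))  →  h(h(p(p(e))))   [R2 at 1]
4. h(h(p(p(e))))  →  h(p(e))   [R2 at 1]
5. h(p(e))  →  e   [R2 at ε]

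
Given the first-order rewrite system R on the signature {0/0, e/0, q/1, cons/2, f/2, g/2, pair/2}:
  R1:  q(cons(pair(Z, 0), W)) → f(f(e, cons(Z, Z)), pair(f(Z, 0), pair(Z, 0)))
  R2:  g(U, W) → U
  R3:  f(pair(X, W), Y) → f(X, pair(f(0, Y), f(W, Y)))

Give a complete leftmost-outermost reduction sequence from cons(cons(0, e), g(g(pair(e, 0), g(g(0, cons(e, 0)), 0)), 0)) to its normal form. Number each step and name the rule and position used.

1. cons(cons(0, e), g(g(pair(e, 0), g(g(0, cons(e, 0)), 0)), 0))  →  cons(cons(0, e), g(pair(e, 0), g(g(0, cons(e, 0)), 0)))   [R2 at 2]
2. cons(cons(0, e), g(pair(e, 0), g(g(0, cons(e, 0)), 0)))  →  cons(cons(0, e), pair(e, 0))   [R2 at 2]

cons(cons(0, e), pair(e, 0))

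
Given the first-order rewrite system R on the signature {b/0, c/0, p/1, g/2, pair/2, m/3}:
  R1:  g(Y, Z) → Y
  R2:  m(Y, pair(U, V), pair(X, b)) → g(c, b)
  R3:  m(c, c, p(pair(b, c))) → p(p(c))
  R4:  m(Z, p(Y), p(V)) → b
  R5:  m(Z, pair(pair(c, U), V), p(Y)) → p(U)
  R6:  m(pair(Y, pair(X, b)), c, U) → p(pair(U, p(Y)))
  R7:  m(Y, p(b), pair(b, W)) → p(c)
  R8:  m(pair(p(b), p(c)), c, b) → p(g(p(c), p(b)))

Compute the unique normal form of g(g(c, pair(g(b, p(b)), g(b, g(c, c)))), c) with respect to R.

c

1. g(g(c, pair(g(b, p(b)), g(b, g(c, c)))), c)  →  g(c, pair(g(b, p(b)), g(b, g(c, c))))   [R1 at ε]
2. g(c, pair(g(b, p(b)), g(b, g(c, c))))  →  c   [R1 at ε]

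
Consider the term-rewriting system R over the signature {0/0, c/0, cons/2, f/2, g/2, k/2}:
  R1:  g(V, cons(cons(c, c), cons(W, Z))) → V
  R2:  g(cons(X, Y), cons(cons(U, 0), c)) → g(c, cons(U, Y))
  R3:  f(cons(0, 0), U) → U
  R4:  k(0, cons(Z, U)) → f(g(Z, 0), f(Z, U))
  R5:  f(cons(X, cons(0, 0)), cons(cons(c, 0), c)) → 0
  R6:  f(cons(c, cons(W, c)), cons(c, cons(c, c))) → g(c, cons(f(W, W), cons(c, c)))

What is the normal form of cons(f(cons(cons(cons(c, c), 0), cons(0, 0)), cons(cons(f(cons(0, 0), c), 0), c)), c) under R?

1. cons(f(cons(cons(cons(c, c), 0), cons(0, 0)), cons(cons(f(cons(0, 0), c), 0), c)), c)  →  cons(f(cons(cons(cons(c, c), 0), cons(0, 0)), cons(cons(c, 0), c)), c)   [R3 at 1.2.1.1]
2. cons(f(cons(cons(cons(c, c), 0), cons(0, 0)), cons(cons(c, 0), c)), c)  →  cons(0, c)   [R5 at 1]

cons(0, c)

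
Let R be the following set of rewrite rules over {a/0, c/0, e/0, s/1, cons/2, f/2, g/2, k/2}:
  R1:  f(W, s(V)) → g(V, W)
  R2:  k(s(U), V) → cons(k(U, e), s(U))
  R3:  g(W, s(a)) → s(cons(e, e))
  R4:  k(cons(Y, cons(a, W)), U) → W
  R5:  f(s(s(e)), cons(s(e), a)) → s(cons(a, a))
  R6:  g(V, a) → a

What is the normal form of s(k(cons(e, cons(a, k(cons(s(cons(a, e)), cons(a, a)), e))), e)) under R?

1. s(k(cons(e, cons(a, k(cons(s(cons(a, e)), cons(a, a)), e))), e))  →  s(k(cons(s(cons(a, e)), cons(a, a)), e))   [R4 at 1]
2. s(k(cons(s(cons(a, e)), cons(a, a)), e))  →  s(a)   [R4 at 1]

s(a)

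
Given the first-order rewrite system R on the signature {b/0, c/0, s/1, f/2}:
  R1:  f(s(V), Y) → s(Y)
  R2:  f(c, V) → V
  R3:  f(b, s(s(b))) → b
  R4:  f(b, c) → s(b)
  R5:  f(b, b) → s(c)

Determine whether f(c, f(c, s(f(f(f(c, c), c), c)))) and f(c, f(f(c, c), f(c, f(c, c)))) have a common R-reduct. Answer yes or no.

Reduce t₁ = f(c, f(c, s(f(f(f(c, c), c), c)))):
1. f(c, f(c, s(f(f(f(c, c), c), c))))  →  f(c, s(f(f(f(c, c), c), c)))   [R2 at ε]
2. f(c, s(f(f(f(c, c), c), c)))  →  s(f(f(f(c, c), c), c))   [R2 at ε]
3. s(f(f(f(c, c), c), c))  →  s(f(f(c, c), c))   [R2 at 1.1.1]
4. s(f(f(c, c), c))  →  s(f(c, c))   [R2 at 1.1]
5. s(f(c, c))  →  s(c)   [R2 at 1]

Reduce t₂ = f(c, f(f(c, c), f(c, f(c, c)))):
1. f(c, f(f(c, c), f(c, f(c, c))))  →  f(f(c, c), f(c, f(c, c)))   [R2 at ε]
2. f(f(c, c), f(c, f(c, c)))  →  f(c, f(c, f(c, c)))   [R2 at 1]
3. f(c, f(c, f(c, c)))  →  f(c, f(c, c))   [R2 at ε]
4. f(c, f(c, c))  →  f(c, c)   [R2 at ε]
5. f(c, c)  →  c   [R2 at ε]

no — NF(t₁) = s(c), NF(t₂) = c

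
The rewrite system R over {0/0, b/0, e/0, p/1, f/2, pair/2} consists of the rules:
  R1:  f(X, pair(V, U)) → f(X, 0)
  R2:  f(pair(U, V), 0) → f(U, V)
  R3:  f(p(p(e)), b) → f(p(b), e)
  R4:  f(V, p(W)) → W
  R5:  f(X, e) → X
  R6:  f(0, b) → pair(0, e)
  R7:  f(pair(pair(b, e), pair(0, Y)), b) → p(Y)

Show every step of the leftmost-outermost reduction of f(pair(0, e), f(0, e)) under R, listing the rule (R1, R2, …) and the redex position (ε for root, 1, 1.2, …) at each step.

0

1. f(pair(0, e), f(0, e))  →  f(pair(0, e), 0)   [R5 at 2]
2. f(pair(0, e), 0)  →  f(0, e)   [R2 at ε]
3. f(0, e)  →  0   [R5 at ε]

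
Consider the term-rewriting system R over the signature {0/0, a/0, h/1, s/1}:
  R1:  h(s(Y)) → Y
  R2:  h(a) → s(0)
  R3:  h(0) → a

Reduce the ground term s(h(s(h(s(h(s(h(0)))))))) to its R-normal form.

s(a)

1. s(h(s(h(s(h(s(h(0))))))))  →  s(h(s(h(s(h(0))))))   [R1 at 1]
2. s(h(s(h(s(h(0))))))  →  s(h(s(h(0))))   [R1 at 1]
3. s(h(s(h(0))))  →  s(h(0))   [R1 at 1]
4. s(h(0))  →  s(a)   [R3 at 1]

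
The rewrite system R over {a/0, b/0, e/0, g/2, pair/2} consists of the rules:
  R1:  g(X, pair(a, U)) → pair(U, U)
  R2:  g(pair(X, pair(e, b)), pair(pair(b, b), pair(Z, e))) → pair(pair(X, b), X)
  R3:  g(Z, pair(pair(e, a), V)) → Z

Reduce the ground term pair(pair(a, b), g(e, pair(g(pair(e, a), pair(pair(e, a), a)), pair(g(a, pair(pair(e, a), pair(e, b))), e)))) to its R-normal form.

pair(pair(a, b), e)

1. pair(pair(a, b), g(e, pair(g(pair(e, a), pair(pair(e, a), a)), pair(g(a, pair(pair(e, a), pair(e, b))), e))))  →  pair(pair(a, b), g(e, pair(pair(e, a), pair(g(a, pair(pair(e, a), pair(e, b))), e))))   [R3 at 2.2.1]
2. pair(pair(a, b), g(e, pair(pair(e, a), pair(g(a, pair(pair(e, a), pair(e, b))), e))))  →  pair(pair(a, b), e)   [R3 at 2]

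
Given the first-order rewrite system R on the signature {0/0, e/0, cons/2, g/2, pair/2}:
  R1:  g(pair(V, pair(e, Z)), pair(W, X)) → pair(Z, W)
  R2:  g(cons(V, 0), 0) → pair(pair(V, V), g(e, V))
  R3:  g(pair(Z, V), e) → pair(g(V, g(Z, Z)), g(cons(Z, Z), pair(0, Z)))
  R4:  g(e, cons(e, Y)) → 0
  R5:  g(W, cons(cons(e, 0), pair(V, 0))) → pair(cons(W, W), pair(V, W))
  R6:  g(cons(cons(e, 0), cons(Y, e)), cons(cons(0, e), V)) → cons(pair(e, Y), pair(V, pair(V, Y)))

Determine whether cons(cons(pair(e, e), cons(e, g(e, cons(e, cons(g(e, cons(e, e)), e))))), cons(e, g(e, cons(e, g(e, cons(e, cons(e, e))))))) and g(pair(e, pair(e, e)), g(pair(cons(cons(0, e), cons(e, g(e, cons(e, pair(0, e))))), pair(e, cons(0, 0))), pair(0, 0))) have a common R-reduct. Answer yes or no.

no — NF(t₁) = cons(cons(pair(e, e), cons(e, 0)), cons(e, 0)), NF(t₂) = pair(e, cons(0, 0))

Reduce t₁ = cons(cons(pair(e, e), cons(e, g(e, cons(e, cons(g(e, cons(e, e)), e))))), cons(e, g(e, cons(e, g(e, cons(e, cons(e, e))))))):
1. cons(cons(pair(e, e), cons(e, g(e, cons(e, cons(g(e, cons(e, e)), e))))), cons(e, g(e, cons(e, g(e, cons(e, cons(e, e)))))))  →  cons(cons(pair(e, e), cons(e, 0)), cons(e, g(e, cons(e, g(e, cons(e, cons(e, e)))))))   [R4 at 1.2.2]
2. cons(cons(pair(e, e), cons(e, 0)), cons(e, g(e, cons(e, g(e, cons(e, cons(e, e)))))))  →  cons(cons(pair(e, e), cons(e, 0)), cons(e, 0))   [R4 at 2.2]

Reduce t₂ = g(pair(e, pair(e, e)), g(pair(cons(cons(0, e), cons(e, g(e, cons(e, pair(0, e))))), pair(e, cons(0, 0))), pair(0, 0))):
1. g(pair(e, pair(e, e)), g(pair(cons(cons(0, e), cons(e, g(e, cons(e, pair(0, e))))), pair(e, cons(0, 0))), pair(0, 0)))  →  g(pair(e, pair(e, e)), pair(cons(0, 0), 0))   [R1 at 2]
2. g(pair(e, pair(e, e)), pair(cons(0, 0), 0))  →  pair(e, cons(0, 0))   [R1 at ε]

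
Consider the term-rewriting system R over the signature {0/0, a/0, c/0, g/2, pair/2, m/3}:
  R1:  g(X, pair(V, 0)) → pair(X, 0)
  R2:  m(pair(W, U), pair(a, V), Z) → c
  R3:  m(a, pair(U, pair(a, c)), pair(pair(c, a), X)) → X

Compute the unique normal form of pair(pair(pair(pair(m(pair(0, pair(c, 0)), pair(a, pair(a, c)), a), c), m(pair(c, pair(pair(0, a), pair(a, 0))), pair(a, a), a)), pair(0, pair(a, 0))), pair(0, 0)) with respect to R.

pair(pair(pair(pair(c, c), c), pair(0, pair(a, 0))), pair(0, 0))

1. pair(pair(pair(pair(m(pair(0, pair(c, 0)), pair(a, pair(a, c)), a), c), m(pair(c, pair(pair(0, a), pair(a, 0))), pair(a, a), a)), pair(0, pair(a, 0))), pair(0, 0))  →  pair(pair(pair(pair(c, c), m(pair(c, pair(pair(0, a), pair(a, 0))), pair(a, a), a)), pair(0, pair(a, 0))), pair(0, 0))   [R2 at 1.1.1.1]
2. pair(pair(pair(pair(c, c), m(pair(c, pair(pair(0, a), pair(a, 0))), pair(a, a), a)), pair(0, pair(a, 0))), pair(0, 0))  →  pair(pair(pair(pair(c, c), c), pair(0, pair(a, 0))), pair(0, 0))   [R2 at 1.1.2]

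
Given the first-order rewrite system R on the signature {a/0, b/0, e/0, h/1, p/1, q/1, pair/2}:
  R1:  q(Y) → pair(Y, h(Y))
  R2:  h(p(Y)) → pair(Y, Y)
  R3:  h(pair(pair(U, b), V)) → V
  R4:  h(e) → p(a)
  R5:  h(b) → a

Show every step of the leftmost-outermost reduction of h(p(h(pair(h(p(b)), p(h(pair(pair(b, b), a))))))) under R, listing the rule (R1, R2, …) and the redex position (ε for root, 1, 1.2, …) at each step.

pair(p(a), p(a))

1. h(p(h(pair(h(p(b)), p(h(pair(pair(b, b), a)))))))  →  pair(h(pair(h(p(b)), p(h(pair(pair(b, b), a))))), h(pair(h(p(b)), p(h(pair(pair(b, b), a))))))   [R2 at ε]
2. pair(h(pair(h(p(b)), p(h(pair(pair(b, b), a))))), h(pair(h(p(b)), p(h(pair(pair(b, b), a))))))  →  pair(h(pair(pair(b, b), p(h(pair(pair(b, b), a))))), h(pair(h(p(b)), p(h(pair(pair(b, b), a))))))   [R2 at 1.1.1]
3. pair(h(pair(pair(b, b), p(h(pair(pair(b, b), a))))), h(pair(h(p(b)), p(h(pair(pair(b, b), a))))))  →  pair(p(h(pair(pair(b, b), a))), h(pair(h(p(b)), p(h(pair(pair(b, b), a))))))   [R3 at 1]
4. pair(p(h(pair(pair(b, b), a))), h(pair(h(p(b)), p(h(pair(pair(b, b), a))))))  →  pair(p(a), h(pair(h(p(b)), p(h(pair(pair(b, b), a))))))   [R3 at 1.1]
5. pair(p(a), h(pair(h(p(b)), p(h(pair(pair(b, b), a))))))  →  pair(p(a), h(pair(pair(b, b), p(h(pair(pair(b, b), a))))))   [R2 at 2.1.1]
6. pair(p(a), h(pair(pair(b, b), p(h(pair(pair(b, b), a))))))  →  pair(p(a), p(h(pair(pair(b, b), a))))   [R3 at 2]
7. pair(p(a), p(h(pair(pair(b, b), a))))  →  pair(p(a), p(a))   [R3 at 2.1]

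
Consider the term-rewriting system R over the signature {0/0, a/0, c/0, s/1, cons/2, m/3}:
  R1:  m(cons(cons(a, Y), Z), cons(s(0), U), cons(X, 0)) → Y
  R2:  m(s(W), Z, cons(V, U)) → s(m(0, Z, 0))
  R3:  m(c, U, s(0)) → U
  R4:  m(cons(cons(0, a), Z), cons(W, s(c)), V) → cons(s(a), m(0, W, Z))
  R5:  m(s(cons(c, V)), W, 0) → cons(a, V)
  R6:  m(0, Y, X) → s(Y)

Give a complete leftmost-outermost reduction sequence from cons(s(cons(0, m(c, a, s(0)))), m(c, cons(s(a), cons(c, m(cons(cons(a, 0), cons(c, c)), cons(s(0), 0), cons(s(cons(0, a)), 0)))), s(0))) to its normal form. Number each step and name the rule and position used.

cons(s(cons(0, a)), cons(s(a), cons(c, 0)))

1. cons(s(cons(0, m(c, a, s(0)))), m(c, cons(s(a), cons(c, m(cons(cons(a, 0), cons(c, c)), cons(s(0), 0), cons(s(cons(0, a)), 0)))), s(0)))  →  cons(s(cons(0, a)), m(c, cons(s(a), cons(c, m(cons(cons(a, 0), cons(c, c)), cons(s(0), 0), cons(s(cons(0, a)), 0)))), s(0)))   [R3 at 1.1.2]
2. cons(s(cons(0, a)), m(c, cons(s(a), cons(c, m(cons(cons(a, 0), cons(c, c)), cons(s(0), 0), cons(s(cons(0, a)), 0)))), s(0)))  →  cons(s(cons(0, a)), cons(s(a), cons(c, m(cons(cons(a, 0), cons(c, c)), cons(s(0), 0), cons(s(cons(0, a)), 0)))))   [R3 at 2]
3. cons(s(cons(0, a)), cons(s(a), cons(c, m(cons(cons(a, 0), cons(c, c)), cons(s(0), 0), cons(s(cons(0, a)), 0)))))  →  cons(s(cons(0, a)), cons(s(a), cons(c, 0)))   [R1 at 2.2.2]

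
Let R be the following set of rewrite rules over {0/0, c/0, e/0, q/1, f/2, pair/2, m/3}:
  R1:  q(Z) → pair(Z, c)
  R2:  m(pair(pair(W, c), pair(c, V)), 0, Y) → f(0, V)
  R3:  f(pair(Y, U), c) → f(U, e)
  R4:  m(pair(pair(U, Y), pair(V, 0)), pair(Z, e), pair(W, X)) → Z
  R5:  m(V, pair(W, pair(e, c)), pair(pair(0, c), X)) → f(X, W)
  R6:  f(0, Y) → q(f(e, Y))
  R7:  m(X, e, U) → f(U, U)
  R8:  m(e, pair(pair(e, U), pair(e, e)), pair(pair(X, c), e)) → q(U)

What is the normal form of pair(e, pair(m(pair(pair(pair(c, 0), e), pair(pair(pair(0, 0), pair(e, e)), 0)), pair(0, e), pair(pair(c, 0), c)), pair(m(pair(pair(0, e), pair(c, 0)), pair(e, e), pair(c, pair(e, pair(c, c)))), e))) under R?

pair(e, pair(0, pair(e, e)))

1. pair(e, pair(m(pair(pair(pair(c, 0), e), pair(pair(pair(0, 0), pair(e, e)), 0)), pair(0, e), pair(pair(c, 0), c)), pair(m(pair(pair(0, e), pair(c, 0)), pair(e, e), pair(c, pair(e, pair(c, c)))), e)))  →  pair(e, pair(0, pair(m(pair(pair(0, e), pair(c, 0)), pair(e, e), pair(c, pair(e, pair(c, c)))), e)))   [R4 at 2.1]
2. pair(e, pair(0, pair(m(pair(pair(0, e), pair(c, 0)), pair(e, e), pair(c, pair(e, pair(c, c)))), e)))  →  pair(e, pair(0, pair(e, e)))   [R4 at 2.2.1]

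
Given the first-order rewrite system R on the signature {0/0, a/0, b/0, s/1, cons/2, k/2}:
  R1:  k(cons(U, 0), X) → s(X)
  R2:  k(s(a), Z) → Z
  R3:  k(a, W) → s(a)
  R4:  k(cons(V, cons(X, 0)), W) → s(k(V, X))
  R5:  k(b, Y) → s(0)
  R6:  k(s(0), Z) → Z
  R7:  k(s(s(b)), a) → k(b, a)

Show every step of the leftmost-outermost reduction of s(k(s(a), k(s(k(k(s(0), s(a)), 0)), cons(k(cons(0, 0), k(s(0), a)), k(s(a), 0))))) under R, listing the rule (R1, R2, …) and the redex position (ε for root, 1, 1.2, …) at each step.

1. s(k(s(a), k(s(k(k(s(0), s(a)), 0)), cons(k(cons(0, 0), k(s(0), a)), k(s(a), 0)))))  →  s(k(s(k(k(s(0), s(a)), 0)), cons(k(cons(0, 0), k(s(0), a)), k(s(a), 0))))   [R2 at 1]
2. s(k(s(k(k(s(0), s(a)), 0)), cons(k(cons(0, 0), k(s(0), a)), k(s(a), 0))))  →  s(k(s(k(s(a), 0)), cons(k(cons(0, 0), k(s(0), a)), k(s(a), 0))))   [R6 at 1.1.1.1]
3. s(k(s(k(s(a), 0)), cons(k(cons(0, 0), k(s(0), a)), k(s(a), 0))))  →  s(k(s(0), cons(k(cons(0, 0), k(s(0), a)), k(s(a), 0))))   [R2 at 1.1.1]
4. s(k(s(0), cons(k(cons(0, 0), k(s(0), a)), k(s(a), 0))))  →  s(cons(k(cons(0, 0), k(s(0), a)), k(s(a), 0)))   [R6 at 1]
5. s(cons(k(cons(0, 0), k(s(0), a)), k(s(a), 0)))  →  s(cons(s(k(s(0), a)), k(s(a), 0)))   [R1 at 1.1]
6. s(cons(s(k(s(0), a)), k(s(a), 0)))  →  s(cons(s(a), k(s(a), 0)))   [R6 at 1.1.1]
7. s(cons(s(a), k(s(a), 0)))  →  s(cons(s(a), 0))   [R2 at 1.2]

s(cons(s(a), 0))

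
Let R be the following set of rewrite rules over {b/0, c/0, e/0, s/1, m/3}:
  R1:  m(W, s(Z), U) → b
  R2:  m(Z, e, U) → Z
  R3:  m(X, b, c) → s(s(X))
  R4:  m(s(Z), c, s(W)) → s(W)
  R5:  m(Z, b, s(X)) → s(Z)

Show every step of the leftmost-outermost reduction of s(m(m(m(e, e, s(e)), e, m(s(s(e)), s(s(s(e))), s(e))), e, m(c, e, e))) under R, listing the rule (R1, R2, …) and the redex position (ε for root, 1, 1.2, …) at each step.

1. s(m(m(m(e, e, s(e)), e, m(s(s(e)), s(s(s(e))), s(e))), e, m(c, e, e)))  →  s(m(m(e, e, s(e)), e, m(s(s(e)), s(s(s(e))), s(e))))   [R2 at 1]
2. s(m(m(e, e, s(e)), e, m(s(s(e)), s(s(s(e))), s(e))))  →  s(m(e, e, s(e)))   [R2 at 1]
3. s(m(e, e, s(e)))  →  s(e)   [R2 at 1]

s(e)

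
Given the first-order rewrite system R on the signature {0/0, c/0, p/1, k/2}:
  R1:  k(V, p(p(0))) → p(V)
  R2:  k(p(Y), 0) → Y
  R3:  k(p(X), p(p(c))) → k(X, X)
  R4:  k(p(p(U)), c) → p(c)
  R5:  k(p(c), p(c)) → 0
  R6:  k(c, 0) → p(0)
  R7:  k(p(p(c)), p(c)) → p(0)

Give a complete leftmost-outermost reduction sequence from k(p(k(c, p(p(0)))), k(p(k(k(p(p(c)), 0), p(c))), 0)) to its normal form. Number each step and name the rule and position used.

p(c)

1. k(p(k(c, p(p(0)))), k(p(k(k(p(p(c)), 0), p(c))), 0))  →  k(p(p(c)), k(p(k(k(p(p(c)), 0), p(c))), 0))   [R1 at 1.1]
2. k(p(p(c)), k(p(k(k(p(p(c)), 0), p(c))), 0))  →  k(p(p(c)), k(k(p(p(c)), 0), p(c)))   [R2 at 2]
3. k(p(p(c)), k(k(p(p(c)), 0), p(c)))  →  k(p(p(c)), k(p(c), p(c)))   [R2 at 2.1]
4. k(p(p(c)), k(p(c), p(c)))  →  k(p(p(c)), 0)   [R5 at 2]
5. k(p(p(c)), 0)  →  p(c)   [R2 at ε]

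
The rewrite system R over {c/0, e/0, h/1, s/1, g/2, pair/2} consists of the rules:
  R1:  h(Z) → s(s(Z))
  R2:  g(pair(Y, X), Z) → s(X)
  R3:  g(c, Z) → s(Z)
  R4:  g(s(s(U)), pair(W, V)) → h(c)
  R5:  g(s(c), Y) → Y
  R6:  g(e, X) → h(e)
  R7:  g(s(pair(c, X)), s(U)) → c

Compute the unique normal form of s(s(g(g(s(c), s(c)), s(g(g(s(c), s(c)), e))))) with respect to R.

1. s(s(g(g(s(c), s(c)), s(g(g(s(c), s(c)), e)))))  →  s(s(g(s(c), s(g(g(s(c), s(c)), e)))))   [R5 at 1.1.1]
2. s(s(g(s(c), s(g(g(s(c), s(c)), e)))))  →  s(s(s(g(g(s(c), s(c)), e))))   [R5 at 1.1]
3. s(s(s(g(g(s(c), s(c)), e))))  →  s(s(s(g(s(c), e))))   [R5 at 1.1.1.1]
4. s(s(s(g(s(c), e))))  →  s(s(s(e)))   [R5 at 1.1.1]

s(s(s(e)))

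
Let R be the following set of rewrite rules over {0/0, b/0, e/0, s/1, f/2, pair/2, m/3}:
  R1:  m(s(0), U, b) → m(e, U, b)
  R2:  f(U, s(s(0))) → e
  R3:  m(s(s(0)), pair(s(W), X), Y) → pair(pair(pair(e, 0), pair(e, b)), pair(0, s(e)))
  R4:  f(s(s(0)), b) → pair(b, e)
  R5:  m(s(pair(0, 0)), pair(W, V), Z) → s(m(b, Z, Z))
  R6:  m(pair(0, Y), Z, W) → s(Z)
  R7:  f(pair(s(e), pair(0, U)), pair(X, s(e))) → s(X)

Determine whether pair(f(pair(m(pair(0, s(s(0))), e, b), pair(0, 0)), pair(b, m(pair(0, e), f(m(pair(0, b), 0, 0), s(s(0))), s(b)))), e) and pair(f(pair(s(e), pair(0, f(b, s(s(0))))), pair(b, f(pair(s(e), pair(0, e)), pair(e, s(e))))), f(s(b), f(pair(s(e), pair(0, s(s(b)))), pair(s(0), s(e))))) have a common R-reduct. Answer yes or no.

Reduce t₁ = pair(f(pair(m(pair(0, s(s(0))), e, b), pair(0, 0)), pair(b, m(pair(0, e), f(m(pair(0, b), 0, 0), s(s(0))), s(b)))), e):
1. pair(f(pair(m(pair(0, s(s(0))), e, b), pair(0, 0)), pair(b, m(pair(0, e), f(m(pair(0, b), 0, 0), s(s(0))), s(b)))), e)  →  pair(f(pair(s(e), pair(0, 0)), pair(b, m(pair(0, e), f(m(pair(0, b), 0, 0), s(s(0))), s(b)))), e)   [R6 at 1.1.1]
2. pair(f(pair(s(e), pair(0, 0)), pair(b, m(pair(0, e), f(m(pair(0, b), 0, 0), s(s(0))), s(b)))), e)  →  pair(f(pair(s(e), pair(0, 0)), pair(b, s(f(m(pair(0, b), 0, 0), s(s(0)))))), e)   [R6 at 1.2.2]
3. pair(f(pair(s(e), pair(0, 0)), pair(b, s(f(m(pair(0, b), 0, 0), s(s(0)))))), e)  →  pair(f(pair(s(e), pair(0, 0)), pair(b, s(e))), e)   [R2 at 1.2.2.1]
4. pair(f(pair(s(e), pair(0, 0)), pair(b, s(e))), e)  →  pair(s(b), e)   [R7 at 1]

Reduce t₂ = pair(f(pair(s(e), pair(0, f(b, s(s(0))))), pair(b, f(pair(s(e), pair(0, e)), pair(e, s(e))))), f(s(b), f(pair(s(e), pair(0, s(s(b)))), pair(s(0), s(e))))):
1. pair(f(pair(s(e), pair(0, f(b, s(s(0))))), pair(b, f(pair(s(e), pair(0, e)), pair(e, s(e))))), f(s(b), f(pair(s(e), pair(0, s(s(b)))), pair(s(0), s(e)))))  →  pair(f(pair(s(e), pair(0, e)), pair(b, f(pair(s(e), pair(0, e)), pair(e, s(e))))), f(s(b), f(pair(s(e), pair(0, s(s(b)))), pair(s(0), s(e)))))   [R2 at 1.1.2.2]
2. pair(f(pair(s(e), pair(0, e)), pair(b, f(pair(s(e), pair(0, e)), pair(e, s(e))))), f(s(b), f(pair(s(e), pair(0, s(s(b)))), pair(s(0), s(e)))))  →  pair(f(pair(s(e), pair(0, e)), pair(b, s(e))), f(s(b), f(pair(s(e), pair(0, s(s(b)))), pair(s(0), s(e)))))   [R7 at 1.2.2]
3. pair(f(pair(s(e), pair(0, e)), pair(b, s(e))), f(s(b), f(pair(s(e), pair(0, s(s(b)))), pair(s(0), s(e)))))  →  pair(s(b), f(s(b), f(pair(s(e), pair(0, s(s(b)))), pair(s(0), s(e)))))   [R7 at 1]
4. pair(s(b), f(s(b), f(pair(s(e), pair(0, s(s(b)))), pair(s(0), s(e)))))  →  pair(s(b), f(s(b), s(s(0))))   [R7 at 2.2]
5. pair(s(b), f(s(b), s(s(0))))  →  pair(s(b), e)   [R2 at 2]

yes — NF(t₁) = pair(s(b), e), NF(t₂) = pair(s(b), e)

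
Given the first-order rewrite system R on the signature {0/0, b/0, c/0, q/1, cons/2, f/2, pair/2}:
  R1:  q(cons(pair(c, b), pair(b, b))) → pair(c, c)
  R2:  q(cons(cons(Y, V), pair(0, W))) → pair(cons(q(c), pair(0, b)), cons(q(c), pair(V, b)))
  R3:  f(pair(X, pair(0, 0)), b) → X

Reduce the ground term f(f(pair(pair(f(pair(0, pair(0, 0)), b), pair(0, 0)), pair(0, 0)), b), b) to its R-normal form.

1. f(f(pair(pair(f(pair(0, pair(0, 0)), b), pair(0, 0)), pair(0, 0)), b), b)  →  f(pair(f(pair(0, pair(0, 0)), b), pair(0, 0)), b)   [R3 at 1]
2. f(pair(f(pair(0, pair(0, 0)), b), pair(0, 0)), b)  →  f(pair(0, pair(0, 0)), b)   [R3 at ε]
3. f(pair(0, pair(0, 0)), b)  →  0   [R3 at ε]

0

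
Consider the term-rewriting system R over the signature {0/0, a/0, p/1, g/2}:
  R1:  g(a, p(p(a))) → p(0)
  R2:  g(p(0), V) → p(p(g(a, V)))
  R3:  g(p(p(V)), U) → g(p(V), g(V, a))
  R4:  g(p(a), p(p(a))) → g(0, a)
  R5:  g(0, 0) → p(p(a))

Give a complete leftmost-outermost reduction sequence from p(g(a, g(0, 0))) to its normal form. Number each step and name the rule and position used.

p(p(0))

1. p(g(a, g(0, 0)))  →  p(g(a, p(p(a))))   [R5 at 1.2]
2. p(g(a, p(p(a))))  →  p(p(0))   [R1 at 1]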